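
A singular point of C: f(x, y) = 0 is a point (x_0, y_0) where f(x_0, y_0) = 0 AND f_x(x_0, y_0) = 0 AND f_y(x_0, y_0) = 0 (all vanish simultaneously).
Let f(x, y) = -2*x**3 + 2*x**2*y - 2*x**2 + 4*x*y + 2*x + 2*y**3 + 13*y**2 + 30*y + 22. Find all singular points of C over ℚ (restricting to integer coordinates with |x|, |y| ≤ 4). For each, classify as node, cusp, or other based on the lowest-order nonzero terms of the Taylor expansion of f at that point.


Singular points: {(-1, -2)}; classification: cusp.

Compute partial derivatives:
  f_x = -6*x**2 + 4*x*y - 4*x + 4*y + 2.
  f_y = 2*x**2 + 4*x + 6*y**2 + 26*y + 30.
Scan x_0 ∈ {−4, ..., 4}. For each x_0, f_y(x_0, y) is a polynomial in y; find its integer roots y ∈ {−4, ..., 4}, then test f_x and f at those candidates.
  x = -4: f_y(-4, y) = 6*y**2 + 26*y + 46; no integer root y with |y| ≤ 4.
  x = -3: f_y(-3, y) = 6*y**2 + 26*y + 36; no integer root y with |y| ≤ 4.
  x = -2: f_y(-2, y) = 6*y**2 + 26*y + 30; no integer root y with |y| ≤ 4.
  x = -1: f_y(-1, y) = 6*y**2 + 26*y + 28; vanishes at y ∈ {-2}. (-1, -2): f_x = 0, f = 0 — SINGULAR.
  x = 0: f_y(0, y) = 6*y**2 + 26*y + 30; no integer root y with |y| ≤ 4.
  x = 1: f_y(1, y) = 6*y**2 + 26*y + 36; no integer root y with |y| ≤ 4.
  x = 2: f_y(2, y) = 6*y**2 + 26*y + 46; no integer root y with |y| ≤ 4.
  x = 3: f_y(3, y) = 6*y**2 + 26*y + 60; no integer root y with |y| ≤ 4.
  x = 4: f_y(4, y) = 6*y**2 + 26*y + 78; no integer root y with |y| ≤ 4.
Only singular point on the grid: (-1, -2).
Classify: substitute x = -1 + u, y = -2 + v and expand: f = -2*u**3 + 2*u**2*v + 2*v**3 + v**2.
No constant or linear terms (consistent with a singular point). Quadratic part: v**2. Cubic part: -2*u**3 + 2*u**2*v + 2*v**3.
The quadratic part v**2 is a perfect square, so there is a single (double) tangent line v = 0, i.e. y = -2. Restricting the cubic part to that line (v = 0) leaves -2*u**3 ≠ 0, so f is not divisible by v and the branch is v² ≈ 2*u**3 to lowest order — this is a cusp.
Classification: cusp.


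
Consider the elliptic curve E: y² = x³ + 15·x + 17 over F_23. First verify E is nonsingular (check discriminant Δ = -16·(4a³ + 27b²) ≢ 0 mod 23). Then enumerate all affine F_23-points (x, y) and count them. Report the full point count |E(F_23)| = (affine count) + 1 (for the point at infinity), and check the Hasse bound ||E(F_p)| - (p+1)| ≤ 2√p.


Affine points = {(2, 3), (2, 20), (4, 7), (4, 16), (6, 1), (6, 22), (11, 8), (11, 15), (12, 4), (12, 19), (14, 2), (14, 21), (15, 11), (15, 12), (16, 11), (16, 12), (18, 1), (18, 22), (19, 10), (19, 13), (21, 5), (21, 18), (22, 1), (22, 22)}; affine count = 24; |E(F_23)| = 25.

Discriminant check: Δ ∝ 4a³ + 27b² = 4·15³ + 27·17² = 4·3375 + 27·289 ≡ 5 (mod 23). Nonzero ⇒ E is nonsingular.
For each x ∈ F_23, compute rhs = x³ + 15·x + 17 mod 23, then count y ∈ F_23 with y² ≡ rhs.
  x = 0: rhs = 17, matching y values: none (0 points).
  x = 1: rhs = 10, matching y values: none (0 points).
  x = 2: rhs = 9, matching y values: 3, 20 (2 points).
  x = 3: rhs = 20, matching y values: none (0 points).
  x = 4: rhs = 3, matching y values: 7, 16 (2 points).
  x = 5: rhs = 10, matching y values: none (0 points).
  x = 6: rhs = 1, matching y values: 1, 22 (2 points).
  x = 7: rhs = 5, matching y values: none (0 points).
  x = 8: rhs = 5, matching y values: none (0 points).
  x = 9: rhs = 7, matching y values: none (0 points).
  x = 10: rhs = 17, matching y values: none (0 points).
  x = 11: rhs = 18, matching y values: 8, 15 (2 points).
  x = 12: rhs = 16, matching y values: 4, 19 (2 points).
  x = 13: rhs = 17, matching y values: none (0 points).
  x = 14: rhs = 4, matching y values: 2, 21 (2 points).
  x = 15: rhs = 6, matching y values: 11, 12 (2 points).
  x = 16: rhs = 6, matching y values: 11, 12 (2 points).
  x = 17: rhs = 10, matching y values: none (0 points).
  x = 18: rhs = 1, matching y values: 1, 22 (2 points).
  x = 19: rhs = 8, matching y values: 10, 13 (2 points).
  x = 20: rhs = 14, matching y values: none (0 points).
  x = 21: rhs = 2, matching y values: 5, 18 (2 points).
  x = 22: rhs = 1, matching y values: 1, 22 (2 points).
Total affine count: 24.
Full point count |E(F_23)| = 24 + 1 = 25.
Hasse bound: |25 − (23+1)| = |1| = 1 ≤ 2√23 ≈ 9.5917 ✓.


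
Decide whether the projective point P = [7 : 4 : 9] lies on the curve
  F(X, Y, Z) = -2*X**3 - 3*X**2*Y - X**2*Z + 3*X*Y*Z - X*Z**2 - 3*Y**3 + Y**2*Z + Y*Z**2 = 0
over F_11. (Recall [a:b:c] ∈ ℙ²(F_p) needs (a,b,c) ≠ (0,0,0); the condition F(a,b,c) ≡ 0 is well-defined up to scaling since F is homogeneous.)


F(7,4,9) ≡ 4 (mod 11); P is NOT on the curve.

Evaluate F(7, 4, 9) term-by-term (mod 11).
  -2*X**3 ↦ -2·343·1·1 = -686
  -3*X**2*Y ↦ -3·49·4·1 = -588
  -X**2*Z ↦ -1·49·1·9 = -441
  3*X*Y*Z ↦ 3·7·4·9 = 756
  -X*Z**2 ↦ -1·7·1·81 = -567
  -3*Y**3 ↦ -3·1·64·1 = -192
  Y**2*Z ↦ 1·1·16·9 = 144
  Y*Z**2 ↦ 1·1·4·81 = 324
Sum: F(7, 4, 9) = (-686) + (-588) + (-441) + (756) + (-567) + (-192) + (144) + (324) = -1250.
Reducing mod 11: -1250 ≡ 4 (mod 11).
Since F(a, b, c) ≡ 4 ≠ 0 (mod 11), P does NOT lie on the curve.


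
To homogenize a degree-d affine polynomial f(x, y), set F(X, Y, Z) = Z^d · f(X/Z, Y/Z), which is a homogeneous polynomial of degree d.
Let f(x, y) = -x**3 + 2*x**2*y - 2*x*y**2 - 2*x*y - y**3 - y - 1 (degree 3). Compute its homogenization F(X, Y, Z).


F(X, Y, Z) = -X**3 + 2*X**2*Y - 2*X*Y**2 - 2*X*Y*Z - Y**3 - Y*Z**2 - Z**3

deg(f) = 3.
Substitute x = X/Z, y = Y/Z into f, then multiply by Z^3.
  monomial -1·x^3·y^0 ↦ -1·X^3·Y^0·Z^0.
  monomial 2·x^2·y^1 ↦ 2·X^2·Y^1·Z^0.
  monomial -2·x^1·y^2 ↦ -2·X^1·Y^2·Z^0.
  monomial -2·x^1·y^1 ↦ -2·X^1·Y^1·Z^1.
  monomial -1·x^0·y^3 ↦ -1·X^0·Y^3·Z^0.
  monomial -1·x^0·y^1 ↦ -1·X^0·Y^1·Z^2.
  monomial -1·x^0·y^0 ↦ -1·X^0·Y^0·Z^3.
Collecting: F(X, Y, Z) = -X**3 + 2*X**2*Y - 2*X*Y**2 - 2*X*Y*Z - Y**3 - Y*Z**2 - Z**3.


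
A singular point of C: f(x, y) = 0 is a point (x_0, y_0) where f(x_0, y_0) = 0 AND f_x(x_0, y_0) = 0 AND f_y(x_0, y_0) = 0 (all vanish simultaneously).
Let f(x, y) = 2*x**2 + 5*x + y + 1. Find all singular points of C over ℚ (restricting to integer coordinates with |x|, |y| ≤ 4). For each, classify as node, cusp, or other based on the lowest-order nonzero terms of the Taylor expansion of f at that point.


No singular points in the scanned grid; C is smooth there.

Compute partial derivatives:
  f_x = 4*x + 5.
  f_y = 1.
f_y = 1 is a nonzero constant, so f_y never vanishes: no point (x, y) can satisfy f = f_x = f_y = 0. In particular no (x, y) ∈ {−4, ..., 4}² is singular; the curve is smooth.


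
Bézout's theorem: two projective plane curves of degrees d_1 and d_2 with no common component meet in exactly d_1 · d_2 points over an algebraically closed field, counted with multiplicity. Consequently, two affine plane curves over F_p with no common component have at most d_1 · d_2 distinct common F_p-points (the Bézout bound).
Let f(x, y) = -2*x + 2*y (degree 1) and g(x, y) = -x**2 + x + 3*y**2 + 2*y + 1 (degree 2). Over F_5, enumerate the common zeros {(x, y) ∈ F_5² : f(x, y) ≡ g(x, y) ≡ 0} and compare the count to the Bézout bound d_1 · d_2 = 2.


Common zeros: {(2, 2), (4, 4)}; count = 2; Bézout bound = 2.

deg(f) = 1, deg(g) = 2, so Bézout bound = 2.
Scan x ∈ F_5. For each x, list the y ∈ F_5 with f(x, y) ≡ 0 and those with g(x, y) ≡ 0 (mod 5); the common zeros in that column are the intersection.
  x = 0: f ≡ 0 at y ∈ {0}; g ≡ 0 at y ∈ ∅; common: ∅.
  x = 1: f ≡ 0 at y ∈ {1}; g ≡ 0 at y ∈ ∅; common: ∅.
  x = 2: f ≡ 0 at y ∈ {2}; g ≡ 0 at y ∈ {2, 4}; common: {2}.
  x = 3: f ≡ 0 at y ∈ {3}; g ≡ 0 at y ∈ {0, 1}; common: ∅.
  x = 4: f ≡ 0 at y ∈ {4}; g ≡ 0 at y ∈ {2, 4}; common: {4}.
Collecting: common zeros = {(2, 2), (4, 4)}, so the count is 2.
Comparison with the Bézout bound: 2 ≤ 2 = deg(f)·deg(g), as expected for curves with no common component (the bound is attained).


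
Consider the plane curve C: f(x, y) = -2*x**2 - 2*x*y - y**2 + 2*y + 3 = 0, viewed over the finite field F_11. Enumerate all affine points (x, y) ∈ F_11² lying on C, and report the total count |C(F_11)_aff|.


Affine F_11-points: {(0, 3), (0, 10), (1, 1), (1, 10), (3, 9), (6, 6), (8, 3), (8, 5), (9, 1), (9, 5), (10, 6), (10, 9)}; count = 12.

For each of the 121 pairs (x, y) ∈ F_11², evaluate f(x, y) mod 11. Record the zeros.
  x = 0: [0↦3, 1↦4, 2↦3, 3↦0, 4↦6, 5↦10, 6↦1, 7↦1, 8↦10, 9↦6, 10↦0]  zeros at y ∈ {3, 10}
  x = 1: [0↦1, 1↦0, 2↦8, 3↦3, 4↦7, 5↦9, 6↦9, 7↦7, 8↦3, 9↦8, 10↦0]  zeros at y ∈ {1, 10}
  x = 2: [0↦6, 1↦3, 2↦9, 3↦2, 4↦4, 5↦4, 6↦2, 7↦9, 8↦3, 9↦6, 10↦7]  zeros at y ∈ ∅
  x = 3: [0↦7, 1↦2, 2↦6, 3↦8, 4↦8, 5↦6, 6↦2, 7↦7, 8↦10, 9↦0, 10↦10]  zeros at y ∈ {9}
  x = 4: [0↦4, 1↦8, 2↦10, 3↦10, 4↦8, 5↦4, 6↦9, 7↦1, 8↦2, 9↦1, 10↦9]  zeros at y ∈ ∅
  x = 5: [0↦8, 1↦10, 2↦10, 3↦8, 4↦4, 5↦9, 6↦1, 7↦2, 8↦1, 9↦9, 10↦4]  zeros at y ∈ ∅
  x = 6: [0↦8, 1↦8, 2↦6, 3↦2, 4↦7, 5↦10, 6↦0, 7↦10, 8↦7, 9↦2, 10↦6]  zeros at y ∈ {6}
  x = 7: [0↦4, 1↦2, 2↦9, 3↦3, 4↦6, 5↦7, 6↦6, 7↦3, 8↦9, 9↦2, 10↦4]  zeros at y ∈ ∅
  x = 8: [0↦7, 1↦3, 2↦8, 3↦0, 4↦1, 5↦0, 6↦8, 7↦3, 8↦7, 9↦9, 10↦9]  zeros at y ∈ {3, 5}
  x = 9: [0↦6, 1↦0, 2↦3, 3↦4, 4↦3, 5↦0, 6↦6, 7↦10, 8↦1, 9↦1, 10↦10]  zeros at y ∈ {1, 5}
  x = 10: [0↦1, 1↦4, 2↦5, 3↦4, 4↦1, 5↦7, 6↦0, 7↦2, 8↦2, 9↦0, 10↦7]  zeros at y ∈ {6, 9}
Collecting zeros: affine points = {(0, 3), (0, 10), (1, 1), (1, 10), (3, 9), (6, 6), (8, 3), (8, 5), (9, 1), (9, 5), (10, 6), (10, 9)}.
Total count |C(F_11)_aff| = 12.


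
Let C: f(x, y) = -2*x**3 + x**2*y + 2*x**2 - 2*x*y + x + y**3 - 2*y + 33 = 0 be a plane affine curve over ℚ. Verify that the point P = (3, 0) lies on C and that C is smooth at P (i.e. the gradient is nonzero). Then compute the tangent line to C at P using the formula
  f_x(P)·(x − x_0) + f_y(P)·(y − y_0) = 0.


Tangent line at P: -41*x + y + 123 = 0.

Step 1: f(3, 0) = 0, so P lies on C.
Step 2: partial derivatives
  f_x(x, y) = -6*x**2 + 2*x*y + 4*x - 2*y + 1, f_y(x, y) = x**2 - 2*x + 3*y**2 - 2.
  f_x(P) = -41, f_y(P) = 1 (gradient nonzero, so P is smooth).
Step 3: tangent line at P: -41·(x − 3) + 1·(y − 0) = 0.
Expanding: -41*x + y + 123 = 0.


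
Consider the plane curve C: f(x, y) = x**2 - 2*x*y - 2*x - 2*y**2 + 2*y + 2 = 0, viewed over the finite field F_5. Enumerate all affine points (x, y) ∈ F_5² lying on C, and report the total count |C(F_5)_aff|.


Affine F_5-points: {(0, 3), (2, 2), (3, 0), (3, 3), (4, 0), (4, 2)}; count = 6.

For each of the 25 pairs (x, y) ∈ F_5², evaluate f(x, y) mod 5. Record the zeros.
  x = 0: [0↦2, 1↦2, 2↦3, 3↦0, 4↦3]  zeros at y ∈ {3}
  x = 1: [0↦1, 1↦4, 2↦3, 3↦3, 4↦4]  zeros at y ∈ ∅
  x = 2: [0↦2, 1↦3, 2↦0, 3↦3, 4↦2]  zeros at y ∈ {2}
  x = 3: [0↦0, 1↦4, 2↦4, 3↦0, 4↦2]  zeros at y ∈ {0, 3}
  x = 4: [0↦0, 1↦2, 2↦0, 3↦4, 4↦4]  zeros at y ∈ {0, 2}
Collecting zeros: affine points = {(0, 3), (2, 2), (3, 0), (3, 3), (4, 0), (4, 2)}.
Total count |C(F_5)_aff| = 6.


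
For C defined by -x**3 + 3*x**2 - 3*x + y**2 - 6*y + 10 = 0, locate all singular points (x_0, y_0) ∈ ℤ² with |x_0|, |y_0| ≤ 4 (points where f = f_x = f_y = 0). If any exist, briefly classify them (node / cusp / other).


Singular points: {(1, 3)}; classification: cusp.

Compute partial derivatives:
  f_x = -3*x**2 + 6*x - 3.
  f_y = 2*y - 6.
Scan x_0 ∈ {−4, ..., 4}. For each x_0, f_y(x_0, y) is a polynomial in y; find its integer roots y ∈ {−4, ..., 4}, then test f_x and f at those candidates.
  x = -4: f_y(-4, y) = 2*y - 6; vanishes at y ∈ {3}. (-4, 3): f_x = -75 ≠ 0.
  x = -3: f_y(-3, y) = 2*y - 6; vanishes at y ∈ {3}. (-3, 3): f_x = -48 ≠ 0.
  x = -2: f_y(-2, y) = 2*y - 6; vanishes at y ∈ {3}. (-2, 3): f_x = -27 ≠ 0.
  x = -1: f_y(-1, y) = 2*y - 6; vanishes at y ∈ {3}. (-1, 3): f_x = -12 ≠ 0.
  x = 0: f_y(0, y) = 2*y - 6; vanishes at y ∈ {3}. (0, 3): f_x = -3 ≠ 0.
  x = 1: f_y(1, y) = 2*y - 6; vanishes at y ∈ {3}. (1, 3): f_x = 0, f = 0 — SINGULAR.
  x = 2: f_y(2, y) = 2*y - 6; vanishes at y ∈ {3}. (2, 3): f_x = -3 ≠ 0.
  x = 3: f_y(3, y) = 2*y - 6; vanishes at y ∈ {3}. (3, 3): f_x = -12 ≠ 0.
  x = 4: f_y(4, y) = 2*y - 6; vanishes at y ∈ {3}. (4, 3): f_x = -27 ≠ 0.
Only singular point on the grid: (1, 3).
Classify: substitute x = 1 + u, y = 3 + v and expand: f = -u**3 + v**2.
No constant or linear terms (consistent with a singular point). Quadratic part: v**2. Cubic part: -u**3.
The quadratic part v**2 is a perfect square, so there is a single (double) tangent line v = 0, i.e. y = 3. Restricting the cubic part to that line (v = 0) leaves -u**3 ≠ 0, so f is not divisible by v and the branch is v² ≈ u**3 to lowest order — this is a cusp.
Classification: cusp.


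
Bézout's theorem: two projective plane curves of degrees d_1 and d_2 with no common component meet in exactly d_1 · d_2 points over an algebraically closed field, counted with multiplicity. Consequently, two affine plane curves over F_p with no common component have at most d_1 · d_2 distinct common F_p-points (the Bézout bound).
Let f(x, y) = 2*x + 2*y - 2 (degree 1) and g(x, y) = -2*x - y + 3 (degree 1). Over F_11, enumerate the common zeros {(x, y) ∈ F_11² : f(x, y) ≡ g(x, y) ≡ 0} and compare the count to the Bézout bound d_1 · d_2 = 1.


Common zeros: {(2, 10)}; count = 1; Bézout bound = 1.

deg(f) = 1, deg(g) = 1, so Bézout bound = 1.
Scan x ∈ F_11. For each x, list the y ∈ F_11 with f(x, y) ≡ 0 and those with g(x, y) ≡ 0 (mod 11); the common zeros in that column are the intersection.
  x = 0: f ≡ 0 at y ∈ {1}; g ≡ 0 at y ∈ {3}; common: ∅.
  x = 1: f ≡ 0 at y ∈ {0}; g ≡ 0 at y ∈ {1}; common: ∅.
  x = 2: f ≡ 0 at y ∈ {10}; g ≡ 0 at y ∈ {10}; common: {10}.
  x = 3: f ≡ 0 at y ∈ {9}; g ≡ 0 at y ∈ {8}; common: ∅.
  x = 4: f ≡ 0 at y ∈ {8}; g ≡ 0 at y ∈ {6}; common: ∅.
  x = 5: f ≡ 0 at y ∈ {7}; g ≡ 0 at y ∈ {4}; common: ∅.
  x = 6: f ≡ 0 at y ∈ {6}; g ≡ 0 at y ∈ {2}; common: ∅.
  x = 7: f ≡ 0 at y ∈ {5}; g ≡ 0 at y ∈ {0}; common: ∅.
  x = 8: f ≡ 0 at y ∈ {4}; g ≡ 0 at y ∈ {9}; common: ∅.
  x = 9: f ≡ 0 at y ∈ {3}; g ≡ 0 at y ∈ {7}; common: ∅.
  x = 10: f ≡ 0 at y ∈ {2}; g ≡ 0 at y ∈ {5}; common: ∅.
Collecting: common zeros = {(2, 10)}, so the count is 1.
Comparison with the Bézout bound: 1 ≤ 1 = deg(f)·deg(g), as expected for curves with no common component (the bound is attained).


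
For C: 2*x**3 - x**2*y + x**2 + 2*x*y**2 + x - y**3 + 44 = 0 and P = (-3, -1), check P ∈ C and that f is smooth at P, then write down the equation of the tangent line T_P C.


Tangent line at P: 45*x + 135 = 0.

Step 1: f(-3, -1) = 0, so P lies on C.
Step 2: partial derivatives
  f_x(x, y) = 6*x**2 - 2*x*y + 2*x + 2*y**2 + 1, f_y(x, y) = -x**2 + 4*x*y - 3*y**2.
  f_x(P) = 45, f_y(P) = 0 (gradient nonzero, so P is smooth).
Step 3: tangent line at P: 45·(x − -3) + 0·(y − -1) = 0.
Expanding: 45*x + 135 = 0.


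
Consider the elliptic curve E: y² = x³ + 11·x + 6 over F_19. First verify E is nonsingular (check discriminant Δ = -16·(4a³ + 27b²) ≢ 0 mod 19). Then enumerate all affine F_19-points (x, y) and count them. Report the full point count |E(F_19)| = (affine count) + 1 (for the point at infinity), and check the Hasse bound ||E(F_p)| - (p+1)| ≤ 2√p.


Affine points = {(0, 5), (0, 14), (2, 6), (2, 13), (3, 3), (3, 16), (4, 0), (8, 6), (8, 13), (9, 6), (9, 13), (12, 2), (12, 17), (13, 3), (13, 16), (14, 4), (14, 15)}; affine count = 17; |E(F_19)| = 18.

Discriminant check: Δ ∝ 4a³ + 27b² = 4·11³ + 27·6² = 4·1331 + 27·36 ≡ 7 (mod 19). Nonzero ⇒ E is nonsingular.
For each x ∈ F_19, compute rhs = x³ + 11·x + 6 mod 19, then count y ∈ F_19 with y² ≡ rhs.
  x = 0: rhs = 6, matching y values: 5, 14 (2 points).
  x = 1: rhs = 18, matching y values: none (0 points).
  x = 2: rhs = 17, matching y values: 6, 13 (2 points).
  x = 3: rhs = 9, matching y values: 3, 16 (2 points).
  x = 4: rhs = 0, matching y values: 0 (1 points).
  x = 5: rhs = 15, matching y values: none (0 points).
  x = 6: rhs = 3, matching y values: none (0 points).
  x = 7: rhs = 8, matching y values: none (0 points).
  x = 8: rhs = 17, matching y values: 6, 13 (2 points).
  x = 9: rhs = 17, matching y values: 6, 13 (2 points).
  x = 10: rhs = 14, matching y values: none (0 points).
  x = 11: rhs = 14, matching y values: none (0 points).
  x = 12: rhs = 4, matching y values: 2, 17 (2 points).
  x = 13: rhs = 9, matching y values: 3, 16 (2 points).
  x = 14: rhs = 16, matching y values: 4, 15 (2 points).
  x = 15: rhs = 12, matching y values: none (0 points).
  x = 16: rhs = 3, matching y values: none (0 points).
  x = 17: rhs = 14, matching y values: none (0 points).
  x = 18: rhs = 13, matching y values: none (0 points).
Total affine count: 17.
Full point count |E(F_19)| = 17 + 1 = 18.
Hasse bound: |18 − (19+1)| = |-2| = 2 ≤ 2√19 ≈ 8.7178 ✓.


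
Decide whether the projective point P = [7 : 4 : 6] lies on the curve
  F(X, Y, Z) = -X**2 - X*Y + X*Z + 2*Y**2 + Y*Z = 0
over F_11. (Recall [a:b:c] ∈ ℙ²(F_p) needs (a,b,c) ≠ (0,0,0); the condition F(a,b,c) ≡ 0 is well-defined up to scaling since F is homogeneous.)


F(7,4,6) ≡ 10 (mod 11); P is NOT on the curve.

Evaluate F(7, 4, 6) term-by-term (mod 11).
  -X**2 ↦ -1·49·1·1 = -49
  -X*Y ↦ -1·7·4·1 = -28
  X*Z ↦ 1·7·1·6 = 42
  2*Y**2 ↦ 2·1·16·1 = 32
  Y*Z ↦ 1·1·4·6 = 24
Sum: F(7, 4, 6) = (-49) + (-28) + (42) + (32) + (24) = 21.
Reducing mod 11: 21 ≡ 10 (mod 11).
Since F(a, b, c) ≡ 10 ≠ 0 (mod 11), P does NOT lie on the curve.


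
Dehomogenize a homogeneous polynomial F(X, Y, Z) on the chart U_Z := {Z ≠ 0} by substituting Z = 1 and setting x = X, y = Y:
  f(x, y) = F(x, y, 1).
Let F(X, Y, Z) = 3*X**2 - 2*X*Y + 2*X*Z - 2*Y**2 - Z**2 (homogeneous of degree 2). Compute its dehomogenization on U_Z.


f(x, y) = 3*x**2 - 2*x*y + 2*x - 2*y**2 - 1

On U_Z we set Z = 1. Each monomial c·X^i·Y^j·Z^k in F becomes c·x^i·y^j·1^k = c·x^i·y^j.
Substituting Z = 1: F(X, Y, 1) = 3*x**2 - 2*x*y + 2*x - 2*y**2 - 1.
Note: deg(f) ≤ deg(F) = 2; strict inequality happens when F is divisible by Z (lost terms).


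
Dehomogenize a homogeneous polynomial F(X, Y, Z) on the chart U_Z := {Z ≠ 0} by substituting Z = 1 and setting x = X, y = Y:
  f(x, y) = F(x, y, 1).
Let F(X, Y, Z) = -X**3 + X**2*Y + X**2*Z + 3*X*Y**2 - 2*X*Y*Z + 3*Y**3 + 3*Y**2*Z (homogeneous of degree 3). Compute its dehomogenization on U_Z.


f(x, y) = -x**3 + x**2*y + x**2 + 3*x*y**2 - 2*x*y + 3*y**3 + 3*y**2

On U_Z we set Z = 1. Each monomial c·X^i·Y^j·Z^k in F becomes c·x^i·y^j·1^k = c·x^i·y^j.
Substituting Z = 1: F(X, Y, 1) = -x**3 + x**2*y + x**2 + 3*x*y**2 - 2*x*y + 3*y**3 + 3*y**2.
Note: deg(f) ≤ deg(F) = 3; strict inequality happens when F is divisible by Z (lost terms).


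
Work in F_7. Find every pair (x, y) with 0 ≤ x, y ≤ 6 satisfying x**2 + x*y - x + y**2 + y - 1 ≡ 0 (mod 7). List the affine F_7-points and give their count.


Affine F_7-points: {(1, 2), (1, 3), (4, 3), (4, 6), (5, 2), (5, 6)}; count = 6.

For each of the 49 pairs (x, y) ∈ F_7², evaluate f(x, y) mod 7. Record the zeros.
  x = 0: [0↦6, 1↦1, 2↦5, 3↦4, 4↦5, 5↦1, 6↦6]  zeros at y ∈ ∅
  x = 1: [0↦6, 1↦2, 2↦0, 3↦0, 4↦2, 5↦6, 6↦5]  zeros at y ∈ {2, 3}
  x = 2: [0↦1, 1↦5, 2↦4, 3↦5, 4↦1, 5↦6, 6↦6]  zeros at y ∈ ∅
  x = 3: [0↦5, 1↦3, 2↦3, 3↦5, 4↦2, 5↦1, 6↦2]  zeros at y ∈ ∅
  x = 4: [0↦4, 1↦3, 2↦4, 3↦0, 4↦5, 5↦5, 6↦0]  zeros at y ∈ {3, 6}
  x = 5: [0↦5, 1↦5, 2↦0, 3↦4, 4↦3, 5↦4, 6↦0]  zeros at y ∈ {2, 6}
  x = 6: [0↦1, 1↦2, 2↦5, 3↦3, 4↦3, 5↦5, 6↦2]  zeros at y ∈ ∅
Collecting zeros: affine points = {(1, 2), (1, 3), (4, 3), (4, 6), (5, 2), (5, 6)}.
Total count |C(F_7)_aff| = 6.


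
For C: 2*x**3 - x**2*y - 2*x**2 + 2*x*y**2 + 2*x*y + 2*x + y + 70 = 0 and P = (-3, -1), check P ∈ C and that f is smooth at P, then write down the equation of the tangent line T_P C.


Tangent line at P: 62*x - 2*y + 184 = 0.

Step 1: f(-3, -1) = 0, so P lies on C.
Step 2: partial derivatives
  f_x(x, y) = 6*x**2 - 2*x*y - 4*x + 2*y**2 + 2*y + 2, f_y(x, y) = -x**2 + 4*x*y + 2*x + 1.
  f_x(P) = 62, f_y(P) = -2 (gradient nonzero, so P is smooth).
Step 3: tangent line at P: 62·(x − -3) + -2·(y − -1) = 0.
Expanding: 62*x - 2*y + 184 = 0.


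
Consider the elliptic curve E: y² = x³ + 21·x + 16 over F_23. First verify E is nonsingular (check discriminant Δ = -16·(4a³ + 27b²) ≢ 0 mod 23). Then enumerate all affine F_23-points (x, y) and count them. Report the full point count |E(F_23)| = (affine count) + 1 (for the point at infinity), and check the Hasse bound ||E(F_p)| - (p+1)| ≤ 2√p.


Affine points = {(0, 4), (0, 19), (4, 7), (4, 16), (5, 4), (5, 19), (6, 6), (6, 17), (7, 0), (8, 11), (8, 12), (12, 8), (12, 15), (13, 5), (13, 18), (14, 8), (14, 15), (15, 7), (15, 16), (16, 3), (16, 20), (18, 4), (18, 19), (19, 11), (19, 12), (20, 8), (20, 15), (21, 9), (21, 14)}; affine count = 29; |E(F_23)| = 30.

Discriminant check: Δ ∝ 4a³ + 27b² = 4·21³ + 27·16² = 4·9261 + 27·256 ≡ 3 (mod 23). Nonzero ⇒ E is nonsingular.
For each x ∈ F_23, compute rhs = x³ + 21·x + 16 mod 23, then count y ∈ F_23 with y² ≡ rhs.
  x = 0: rhs = 16, matching y values: 4, 19 (2 points).
  x = 1: rhs = 15, matching y values: none (0 points).
  x = 2: rhs = 20, matching y values: none (0 points).
  x = 3: rhs = 14, matching y values: none (0 points).
  x = 4: rhs = 3, matching y values: 7, 16 (2 points).
  x = 5: rhs = 16, matching y values: 4, 19 (2 points).
  x = 6: rhs = 13, matching y values: 6, 17 (2 points).
  x = 7: rhs = 0, matching y values: 0 (1 points).
  x = 8: rhs = 6, matching y values: 11, 12 (2 points).
  x = 9: rhs = 14, matching y values: none (0 points).
  x = 10: rhs = 7, matching y values: none (0 points).
  x = 11: rhs = 14, matching y values: none (0 points).
  x = 12: rhs = 18, matching y values: 8, 15 (2 points).
  x = 13: rhs = 2, matching y values: 5, 18 (2 points).
  x = 14: rhs = 18, matching y values: 8, 15 (2 points).
  x = 15: rhs = 3, matching y values: 7, 16 (2 points).
  x = 16: rhs = 9, matching y values: 3, 20 (2 points).
  x = 17: rhs = 19, matching y values: none (0 points).
  x = 18: rhs = 16, matching y values: 4, 19 (2 points).
  x = 19: rhs = 6, matching y values: 11, 12 (2 points).
  x = 20: rhs = 18, matching y values: 8, 15 (2 points).
  x = 21: rhs = 12, matching y values: 9, 14 (2 points).
  x = 22: rhs = 17, matching y values: none (0 points).
Total affine count: 29.
Full point count |E(F_23)| = 29 + 1 = 30.
Hasse bound: |30 − (23+1)| = |6| = 6 ≤ 2√23 ≈ 9.5917 ✓.


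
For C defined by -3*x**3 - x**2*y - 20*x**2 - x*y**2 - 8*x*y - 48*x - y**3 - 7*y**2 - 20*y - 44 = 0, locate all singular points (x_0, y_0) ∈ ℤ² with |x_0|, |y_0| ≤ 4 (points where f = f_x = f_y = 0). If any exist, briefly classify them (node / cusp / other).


Singular points: {(-2, -2)}; classification: cusp.

Compute partial derivatives:
  f_x = -9*x**2 - 2*x*y - 40*x - y**2 - 8*y - 48.
  f_y = -x**2 - 2*x*y - 8*x - 3*y**2 - 14*y - 20.
Scan x_0 ∈ {−4, ..., 4}. For each x_0, f_y(x_0, y) is a polynomial in y; find its integer roots y ∈ {−4, ..., 4}, then test f_x and f at those candidates.
  x = -4: f_y(-4, y) = -3*y**2 - 6*y - 4; no integer root y with |y| ≤ 4.
  x = -3: f_y(-3, y) = -3*y**2 - 8*y - 5; vanishes at y ∈ {-1}. (-3, -1): f_x = -8 ≠ 0.
  x = -2: f_y(-2, y) = -3*y**2 - 10*y - 8; vanishes at y ∈ {-2}. (-2, -2): f_x = 0, f = 0 — SINGULAR.
  x = -1: f_y(-1, y) = -3*y**2 - 12*y - 13; no integer root y with |y| ≤ 4.
  x = 0: f_y(0, y) = -3*y**2 - 14*y - 20; no integer root y with |y| ≤ 4.
  x = 1: f_y(1, y) = -3*y**2 - 16*y - 29; no integer root y with |y| ≤ 4.
  x = 2: f_y(2, y) = -3*y**2 - 18*y - 40; no integer root y with |y| ≤ 4.
  x = 3: f_y(3, y) = -3*y**2 - 20*y - 53; no integer root y with |y| ≤ 4.
  x = 4: f_y(4, y) = -3*y**2 - 22*y - 68; no integer root y with |y| ≤ 4.
Only singular point on the grid: (-2, -2).
Classify: substitute x = -2 + u, y = -2 + v and expand: f = -3*u**3 - u**2*v - u*v**2 - v**3 + v**2.
No constant or linear terms (consistent with a singular point). Quadratic part: v**2. Cubic part: -3*u**3 - u**2*v - u*v**2 - v**3.
The quadratic part v**2 is a perfect square, so there is a single (double) tangent line v = 0, i.e. y = -2. Restricting the cubic part to that line (v = 0) leaves -3*u**3 ≠ 0, so f is not divisible by v and the branch is v² ≈ 3*u**3 to lowest order — this is a cusp.
Classification: cusp.


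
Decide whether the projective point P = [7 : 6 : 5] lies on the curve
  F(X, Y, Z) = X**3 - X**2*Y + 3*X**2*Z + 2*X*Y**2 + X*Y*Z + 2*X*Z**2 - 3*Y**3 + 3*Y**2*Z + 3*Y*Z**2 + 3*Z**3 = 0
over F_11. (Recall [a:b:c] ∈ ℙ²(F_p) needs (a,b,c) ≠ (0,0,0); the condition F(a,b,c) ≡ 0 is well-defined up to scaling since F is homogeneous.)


F(7,6,5) ≡ 2 (mod 11); P is NOT on the curve.

Evaluate F(7, 6, 5) term-by-term (mod 11).
  X**3 ↦ 1·343·1·1 = 343
  -X**2*Y ↦ -1·49·6·1 = -294
  3*X**2*Z ↦ 3·49·1·5 = 735
  2*X*Y**2 ↦ 2·7·36·1 = 504
  X*Y*Z ↦ 1·7·6·5 = 210
  2*X*Z**2 ↦ 2·7·1·25 = 350
  -3*Y**3 ↦ -3·1·216·1 = -648
  3*Y**2*Z ↦ 3·1·36·5 = 540
  3*Y*Z**2 ↦ 3·1·6·25 = 450
  3*Z**3 ↦ 3·1·1·125 = 375
Sum: F(7, 6, 5) = (343) + (-294) + (735) + (504) + (210) + (350) + (-648) + (540) + (450) + (375) = 2565.
Reducing mod 11: 2565 ≡ 2 (mod 11).
Since F(a, b, c) ≡ 2 ≠ 0 (mod 11), P does NOT lie on the curve.


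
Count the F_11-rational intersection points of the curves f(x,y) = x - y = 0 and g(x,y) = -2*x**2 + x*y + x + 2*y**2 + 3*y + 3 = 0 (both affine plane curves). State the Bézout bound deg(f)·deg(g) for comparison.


Common zeros: {(8, 8), (10, 10)}; count = 2; Bézout bound = 2.

deg(f) = 1, deg(g) = 2, so Bézout bound = 2.
Scan x ∈ F_11. For each x, list the y ∈ F_11 with f(x, y) ≡ 0 and those with g(x, y) ≡ 0 (mod 11); the common zeros in that column are the intersection.
  x = 0: f ≡ 0 at y ∈ {0}; g ≡ 0 at y ∈ ∅; common: ∅.
  x = 1: f ≡ 0 at y ∈ {1}; g ≡ 0 at y ∈ {10}; common: ∅.
  x = 2: f ≡ 0 at y ∈ {2}; g ≡ 0 at y ∈ {6, 8}; common: ∅.
  x = 3: f ≡ 0 at y ∈ {3}; g ≡ 0 at y ∈ {4}; common: ∅.
  x = 4: f ≡ 0 at y ∈ {4}; g ≡ 0 at y ∈ ∅; common: ∅.
  x = 5: f ≡ 0 at y ∈ {5}; g ≡ 0 at y ∈ {3, 4}; common: ∅.
  x = 6: f ≡ 0 at y ∈ {6}; g ≡ 0 at y ∈ ∅; common: ∅.
  x = 7: f ≡ 0 at y ∈ {7}; g ≡ 0 at y ∈ {0, 6}; common: ∅.
  x = 8: f ≡ 0 at y ∈ {8}; g ≡ 0 at y ∈ {3, 8}; common: {8}.
  x = 9: f ≡ 0 at y ∈ {9}; g ≡ 0 at y ∈ ∅; common: ∅.
  x = 10: f ≡ 0 at y ∈ {10}; g ≡ 0 at y ∈ {0, 10}; common: {10}.
Collecting: common zeros = {(8, 8), (10, 10)}, so the count is 2.
Comparison with the Bézout bound: 2 ≤ 2 = deg(f)·deg(g), as expected for curves with no common component (the bound is attained).


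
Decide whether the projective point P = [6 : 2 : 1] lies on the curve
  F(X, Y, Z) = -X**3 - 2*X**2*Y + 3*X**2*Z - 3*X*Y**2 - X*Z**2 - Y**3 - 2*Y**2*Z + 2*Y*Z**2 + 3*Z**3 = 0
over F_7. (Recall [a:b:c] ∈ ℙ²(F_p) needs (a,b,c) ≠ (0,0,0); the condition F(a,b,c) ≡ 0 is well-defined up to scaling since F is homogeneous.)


F(6,2,1) ≡ 4 (mod 7); P is NOT on the curve.

Evaluate F(6, 2, 1) term-by-term (mod 7).
  -X**3 ↦ -1·216·1·1 = -216
  -2*X**2*Y ↦ -2·36·2·1 = -144
  3*X**2*Z ↦ 3·36·1·1 = 108
  -3*X*Y**2 ↦ -3·6·4·1 = -72
  -X*Z**2 ↦ -1·6·1·1 = -6
  -Y**3 ↦ -1·1·8·1 = -8
  -2*Y**2*Z ↦ -2·1·4·1 = -8
  2*Y*Z**2 ↦ 2·1·2·1 = 4
  3*Z**3 ↦ 3·1·1·1 = 3
Sum: F(6, 2, 1) = (-216) + (-144) + (108) + (-72) + (-6) + (-8) + (-8) + (4) + (3) = -339.
Reducing mod 7: -339 ≡ 4 (mod 7).
Since F(a, b, c) ≡ 4 ≠ 0 (mod 7), P does NOT lie on the curve.


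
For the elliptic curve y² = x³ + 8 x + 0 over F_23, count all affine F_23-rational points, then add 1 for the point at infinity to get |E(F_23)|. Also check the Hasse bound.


Affine points = {(0, 0), (1, 3), (1, 20), (2, 1), (2, 22), (4, 2), (4, 21), (5, 2), (5, 21), (7, 10), (7, 13), (8, 1), (8, 22), (11, 4), (11, 19), (13, 1), (13, 22), (14, 2), (14, 21), (17, 9), (17, 14), (20, 8), (20, 15)}; affine count = 23; |E(F_23)| = 24.

Discriminant check: Δ ∝ 4a³ + 27b² = 4·8³ + 27·0² = 4·512 + 27·0 ≡ 1 (mod 23). Nonzero ⇒ E is nonsingular.
For each x ∈ F_23, compute rhs = x³ + 8·x + 0 mod 23, then count y ∈ F_23 with y² ≡ rhs.
  x = 0: rhs = 0, matching y values: 0 (1 points).
  x = 1: rhs = 9, matching y values: 3, 20 (2 points).
  x = 2: rhs = 1, matching y values: 1, 22 (2 points).
  x = 3: rhs = 5, matching y values: none (0 points).
  x = 4: rhs = 4, matching y values: 2, 21 (2 points).
  x = 5: rhs = 4, matching y values: 2, 21 (2 points).
  x = 6: rhs = 11, matching y values: none (0 points).
  x = 7: rhs = 8, matching y values: 10, 13 (2 points).
  x = 8: rhs = 1, matching y values: 1, 22 (2 points).
  x = 9: rhs = 19, matching y values: none (0 points).
  x = 10: rhs = 22, matching y values: none (0 points).
  x = 11: rhs = 16, matching y values: 4, 19 (2 points).
  x = 12: rhs = 7, matching y values: none (0 points).
  x = 13: rhs = 1, matching y values: 1, 22 (2 points).
  x = 14: rhs = 4, matching y values: 2, 21 (2 points).
  x = 15: rhs = 22, matching y values: none (0 points).
  x = 16: rhs = 15, matching y values: none (0 points).
  x = 17: rhs = 12, matching y values: 9, 14 (2 points).
  x = 18: rhs = 19, matching y values: none (0 points).
  x = 19: rhs = 19, matching y values: none (0 points).
  x = 20: rhs = 18, matching y values: 8, 15 (2 points).
  x = 21: rhs = 22, matching y values: none (0 points).
  x = 22: rhs = 14, matching y values: none (0 points).
Total affine count: 23.
Full point count |E(F_23)| = 23 + 1 = 24.
Hasse bound: |24 − (23+1)| = |0| = 0 ≤ 2√23 ≈ 9.5917 ✓.


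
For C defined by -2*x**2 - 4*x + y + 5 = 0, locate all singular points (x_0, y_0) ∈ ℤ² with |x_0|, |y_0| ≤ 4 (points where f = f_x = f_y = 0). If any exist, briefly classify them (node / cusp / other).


No singular points in the scanned grid; C is smooth there.

Compute partial derivatives:
  f_x = -4*x - 4.
  f_y = 1.
f_y = 1 is a nonzero constant, so f_y never vanishes: no point (x, y) can satisfy f = f_x = f_y = 0. In particular no (x, y) ∈ {−4, ..., 4}² is singular; the curve is smooth.


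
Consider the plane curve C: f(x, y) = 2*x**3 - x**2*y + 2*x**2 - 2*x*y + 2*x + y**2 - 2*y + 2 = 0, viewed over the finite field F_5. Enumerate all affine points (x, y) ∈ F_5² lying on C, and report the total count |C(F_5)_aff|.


Affine F_5-points: {(0, 3), (0, 4), (2, 0), (3, 0), (3, 2), (4, 0), (4, 1)}; count = 7.

For each of the 25 pairs (x, y) ∈ F_5², evaluate f(x, y) mod 5. Record the zeros.
  x = 0: [0↦2, 1↦1, 2↦2, 3↦0, 4↦0]  zeros at y ∈ {3, 4}
  x = 1: [0↦3, 1↦4, 2↦2, 3↦2, 4↦4]  zeros at y ∈ ∅
  x = 2: [0↦0, 1↦1, 2↦4, 3↦4, 4↦1]  zeros at y ∈ {0}
  x = 3: [0↦0, 1↦4, 2↦0, 3↦3, 4↦3]  zeros at y ∈ {0, 2}
  x = 4: [0↦0, 1↦0, 2↦2, 3↦1, 4↦2]  zeros at y ∈ {0, 1}
Collecting zeros: affine points = {(0, 3), (0, 4), (2, 0), (3, 0), (3, 2), (4, 0), (4, 1)}.
Total count |C(F_5)_aff| = 7.


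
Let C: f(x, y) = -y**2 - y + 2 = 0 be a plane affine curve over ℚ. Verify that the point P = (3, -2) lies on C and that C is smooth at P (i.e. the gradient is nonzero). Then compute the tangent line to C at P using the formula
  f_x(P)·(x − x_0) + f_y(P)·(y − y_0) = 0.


Tangent line at P: 3*y + 6 = 0.

Step 1: f(3, -2) = 0, so P lies on C.
Step 2: partial derivatives
  f_x(x, y) = 0, f_y(x, y) = -2*y - 1.
  f_x(P) = 0, f_y(P) = 3 (gradient nonzero, so P is smooth).
Step 3: tangent line at P: 0·(x − 3) + 3·(y − -2) = 0.
Expanding: 3*y + 6 = 0.


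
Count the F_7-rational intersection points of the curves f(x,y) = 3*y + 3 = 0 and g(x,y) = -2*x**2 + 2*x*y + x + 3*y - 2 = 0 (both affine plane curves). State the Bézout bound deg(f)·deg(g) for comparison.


Common zeros: ∅; count = 0; Bézout bound = 2.

deg(f) = 1, deg(g) = 2, so Bézout bound = 2.
Scan x ∈ F_7. For each x, list the y ∈ F_7 with f(x, y) ≡ 0 and those with g(x, y) ≡ 0 (mod 7); the common zeros in that column are the intersection.
  x = 0: f ≡ 0 at y ∈ {6}; g ≡ 0 at y ∈ {3}; common: ∅.
  x = 1: f ≡ 0 at y ∈ {6}; g ≡ 0 at y ∈ {2}; common: ∅.
  x = 2: f ≡ 0 at y ∈ {6}; g ≡ 0 at y ∈ ∅; common: ∅.
  x = 3: f ≡ 0 at y ∈ {6}; g ≡ 0 at y ∈ {5}; common: ∅.
  x = 4: f ≡ 0 at y ∈ {6}; g ≡ 0 at y ∈ {4}; common: ∅.
  x = 5: f ≡ 0 at y ∈ {6}; g ≡ 0 at y ∈ {2}; common: ∅.
  x = 6: f ≡ 0 at y ∈ {6}; g ≡ 0 at y ∈ {5}; common: ∅.
Collecting: common zeros = ∅, so the count is 0.
Comparison with the Bézout bound: 0 ≤ 2 = deg(f)·deg(g), as expected for curves with no common component (the affine F_7-count falls short of the bound because intersections may lie at infinity, over extension fields, or carry multiplicity).


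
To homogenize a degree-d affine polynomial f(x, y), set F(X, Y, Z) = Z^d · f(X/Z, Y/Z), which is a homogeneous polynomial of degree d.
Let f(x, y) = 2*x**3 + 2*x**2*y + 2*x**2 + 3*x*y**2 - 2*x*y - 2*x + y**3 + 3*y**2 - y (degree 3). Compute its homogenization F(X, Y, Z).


F(X, Y, Z) = 2*X**3 + 2*X**2*Y + 2*X**2*Z + 3*X*Y**2 - 2*X*Y*Z - 2*X*Z**2 + Y**3 + 3*Y**2*Z - Y*Z**2

deg(f) = 3.
Substitute x = X/Z, y = Y/Z into f, then multiply by Z^3.
  monomial 2·x^3·y^0 ↦ 2·X^3·Y^0·Z^0.
  monomial 2·x^2·y^1 ↦ 2·X^2·Y^1·Z^0.
  monomial 2·x^2·y^0 ↦ 2·X^2·Y^0·Z^1.
  monomial 3·x^1·y^2 ↦ 3·X^1·Y^2·Z^0.
  monomial -2·x^1·y^1 ↦ -2·X^1·Y^1·Z^1.
  monomial -2·x^1·y^0 ↦ -2·X^1·Y^0·Z^2.
  monomial 1·x^0·y^3 ↦ 1·X^0·Y^3·Z^0.
  monomial 3·x^0·y^2 ↦ 3·X^0·Y^2·Z^1.
  monomial -1·x^0·y^1 ↦ -1·X^0·Y^1·Z^2.
Collecting: F(X, Y, Z) = 2*X**3 + 2*X**2*Y + 2*X**2*Z + 3*X*Y**2 - 2*X*Y*Z - 2*X*Z**2 + Y**3 + 3*Y**2*Z - Y*Z**2.


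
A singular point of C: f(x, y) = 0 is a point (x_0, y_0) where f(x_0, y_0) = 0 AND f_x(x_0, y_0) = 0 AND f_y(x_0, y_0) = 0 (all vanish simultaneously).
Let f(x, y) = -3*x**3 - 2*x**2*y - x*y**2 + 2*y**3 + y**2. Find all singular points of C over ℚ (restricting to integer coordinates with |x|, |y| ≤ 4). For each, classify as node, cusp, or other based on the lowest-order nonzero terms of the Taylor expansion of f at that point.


Singular points: {(0, 0)}; classification: cusp.

Compute partial derivatives:
  f_x = -9*x**2 - 4*x*y - y**2.
  f_y = -2*x**2 - 2*x*y + 6*y**2 + 2*y.
Scan x_0 ∈ {−4, ..., 4}. For each x_0, f_y(x_0, y) is a polynomial in y; find its integer roots y ∈ {−4, ..., 4}, then test f_x and f at those candidates.
  x = -4: f_y(-4, y) = 6*y**2 + 10*y - 32; no integer root y with |y| ≤ 4.
  x = -3: f_y(-3, y) = 6*y**2 + 8*y - 18; no integer root y with |y| ≤ 4.
  x = -2: f_y(-2, y) = 6*y**2 + 6*y - 8; no integer root y with |y| ≤ 4.
  x = -1: f_y(-1, y) = 6*y**2 + 4*y - 2; vanishes at y ∈ {-1}. (-1, -1): f_x = -14 ≠ 0.
  x = 0: f_y(0, y) = 6*y**2 + 2*y; vanishes at y ∈ {0}. (0, 0): f_x = 0, f = 0 — SINGULAR.
  x = 1: f_y(1, y) = 6*y**2 - 2; no integer root y with |y| ≤ 4.
  x = 2: f_y(2, y) = 6*y**2 - 2*y - 8; vanishes at y ∈ {-1}. (2, -1): f_x = -29 ≠ 0.
  x = 3: f_y(3, y) = 6*y**2 - 4*y - 18; no integer root y with |y| ≤ 4.
  x = 4: f_y(4, y) = 6*y**2 - 6*y - 32; no integer root y with |y| ≤ 4.
Only singular point on the grid: (0, 0).
Classify: substitute x = 0 + u, y = 0 + v and expand: f = -3*u**3 - 2*u**2*v - u*v**2 + 2*v**3 + v**2.
No constant or linear terms (consistent with a singular point). Quadratic part: v**2. Cubic part: -3*u**3 - 2*u**2*v - u*v**2 + 2*v**3.
The quadratic part v**2 is a perfect square, so there is a single (double) tangent line v = 0, i.e. y = 0. Restricting the cubic part to that line (v = 0) leaves -3*u**3 ≠ 0, so f is not divisible by v and the branch is v² ≈ 3*u**3 to lowest order — this is a cusp.
Classification: cusp.


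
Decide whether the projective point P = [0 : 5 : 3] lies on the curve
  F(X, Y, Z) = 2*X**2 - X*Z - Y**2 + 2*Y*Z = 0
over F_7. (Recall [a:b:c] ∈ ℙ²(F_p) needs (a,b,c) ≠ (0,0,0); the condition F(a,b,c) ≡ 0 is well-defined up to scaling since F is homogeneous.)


F(0,5,3) ≡ 5 (mod 7); P is NOT on the curve.

Evaluate F(0, 5, 3) term-by-term (mod 7).
  2*X**2 ↦ 2·0·1·1 = 0
  -X*Z ↦ -1·0·1·3 = 0
  -Y**2 ↦ -1·1·25·1 = -25
  2*Y*Z ↦ 2·1·5·3 = 30
Sum: F(0, 5, 3) = (0) + (0) + (-25) + (30) = 5.
Reducing mod 7: 5 ≡ 5 (mod 7).
Since F(a, b, c) ≡ 5 ≠ 0 (mod 7), P does NOT lie on the curve.


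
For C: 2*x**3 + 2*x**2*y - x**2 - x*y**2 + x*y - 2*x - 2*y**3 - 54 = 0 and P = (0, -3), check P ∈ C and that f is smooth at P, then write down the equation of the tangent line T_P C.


Tangent line at P: -14*x - 54*y - 162 = 0.

Step 1: f(0, -3) = 0, so P lies on C.
Step 2: partial derivatives
  f_x(x, y) = 6*x**2 + 4*x*y - 2*x - y**2 + y - 2, f_y(x, y) = 2*x**2 - 2*x*y + x - 6*y**2.
  f_x(P) = -14, f_y(P) = -54 (gradient nonzero, so P is smooth).
Step 3: tangent line at P: -14·(x − 0) + -54·(y − -3) = 0.
Expanding: -14*x - 54*y - 162 = 0.


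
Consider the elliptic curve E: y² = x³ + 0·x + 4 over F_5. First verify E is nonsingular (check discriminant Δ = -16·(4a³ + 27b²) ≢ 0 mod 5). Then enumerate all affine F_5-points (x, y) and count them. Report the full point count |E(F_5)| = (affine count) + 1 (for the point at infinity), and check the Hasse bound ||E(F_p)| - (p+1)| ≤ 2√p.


Affine points = {(0, 2), (0, 3), (1, 0), (3, 1), (3, 4)}; affine count = 5; |E(F_5)| = 6.

Discriminant check: Δ ∝ 4a³ + 27b² = 4·0³ + 27·4² = 4·0 + 27·16 ≡ 2 (mod 5). Nonzero ⇒ E is nonsingular.
For each x ∈ F_5, compute rhs = x³ + 0·x + 4 mod 5, then count y ∈ F_5 with y² ≡ rhs.
  x = 0: rhs = 4, matching y values: 2, 3 (2 points).
  x = 1: rhs = 0, matching y values: 0 (1 points).
  x = 2: rhs = 2, matching y values: none (0 points).
  x = 3: rhs = 1, matching y values: 1, 4 (2 points).
  x = 4: rhs = 3, matching y values: none (0 points).
Total affine count: 5.
Full point count |E(F_5)| = 5 + 1 = 6.
Hasse bound: |6 − (5+1)| = |0| = 0 ≤ 2√5 ≈ 4.4721 ✓.


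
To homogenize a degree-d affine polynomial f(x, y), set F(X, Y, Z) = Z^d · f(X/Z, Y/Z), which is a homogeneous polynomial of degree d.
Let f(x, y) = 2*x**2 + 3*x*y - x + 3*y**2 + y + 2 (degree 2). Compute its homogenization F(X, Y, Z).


F(X, Y, Z) = 2*X**2 + 3*X*Y - X*Z + 3*Y**2 + Y*Z + 2*Z**2

deg(f) = 2.
Substitute x = X/Z, y = Y/Z into f, then multiply by Z^2.
  monomial 2·x^2·y^0 ↦ 2·X^2·Y^0·Z^0.
  monomial 3·x^1·y^1 ↦ 3·X^1·Y^1·Z^0.
  monomial -1·x^1·y^0 ↦ -1·X^1·Y^0·Z^1.
  monomial 3·x^0·y^2 ↦ 3·X^0·Y^2·Z^0.
  monomial 1·x^0·y^1 ↦ 1·X^0·Y^1·Z^1.
  monomial 2·x^0·y^0 ↦ 2·X^0·Y^0·Z^2.
Collecting: F(X, Y, Z) = 2*X**2 + 3*X*Y - X*Z + 3*Y**2 + Y*Z + 2*Z**2.


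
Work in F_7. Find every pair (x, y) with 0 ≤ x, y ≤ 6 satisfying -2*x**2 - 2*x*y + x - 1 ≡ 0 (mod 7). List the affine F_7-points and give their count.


Affine F_7-points: {(1, 6), (2, 0), (3, 2), (4, 6), (5, 1), (6, 2)}; count = 6.

For each of the 49 pairs (x, y) ∈ F_7², evaluate f(x, y) mod 7. Record the zeros.
  x = 0: [0↦6, 1↦6, 2↦6, 3↦6, 4↦6, 5↦6, 6↦6]  zeros at y ∈ ∅
  x = 1: [0↦5, 1↦3, 2↦1, 3↦6, 4↦4, 5↦2, 6↦0]  zeros at y ∈ {6}
  x = 2: [0↦0, 1↦3, 2↦6, 3↦2, 4↦5, 5↦1, 6↦4]  zeros at y ∈ {0}
  x = 3: [0↦5, 1↦6, 2↦0, 3↦1, 4↦2, 5↦3, 6↦4]  zeros at y ∈ {2}
  x = 4: [0↦6, 1↦5, 2↦4, 3↦3, 4↦2, 5↦1, 6↦0]  zeros at y ∈ {6}
  x = 5: [0↦3, 1↦0, 2↦4, 3↦1, 4↦5, 5↦2, 6↦6]  zeros at y ∈ {1}
  x = 6: [0↦3, 1↦5, 2↦0, 3↦2, 4↦4, 5↦6, 6↦1]  zeros at y ∈ {2}
Collecting zeros: affine points = {(1, 6), (2, 0), (3, 2), (4, 6), (5, 1), (6, 2)}.
Total count |C(F_7)_aff| = 6.
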